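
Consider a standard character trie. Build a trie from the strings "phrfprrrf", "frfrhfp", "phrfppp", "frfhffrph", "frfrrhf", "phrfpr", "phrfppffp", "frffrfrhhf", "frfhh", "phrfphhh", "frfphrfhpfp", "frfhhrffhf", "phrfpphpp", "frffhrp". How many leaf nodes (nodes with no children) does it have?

12

A leaf is a node with no children — equivalently, the end of a word that is not a proper prefix of any other stored word.
Those words: "frffhrp", "frffrfrhhf", "frfhffrph", "frfhhrffhf", "frfphrfhpfp", "frfrhfp", "frfrrhf", "phrfphhh", "phrfppffp", "phrfpphpp", "phrfppp", "phrfprrrf"
Leaf count: 12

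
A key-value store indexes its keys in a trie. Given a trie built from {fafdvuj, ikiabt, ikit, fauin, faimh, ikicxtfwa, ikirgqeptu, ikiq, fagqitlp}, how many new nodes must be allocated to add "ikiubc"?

3

The longest prefix of "ikiubc" already in the trie is "iki" (length 3).
New nodes needed: |"ikiubc"| − 3 = 6 − 3 = 3.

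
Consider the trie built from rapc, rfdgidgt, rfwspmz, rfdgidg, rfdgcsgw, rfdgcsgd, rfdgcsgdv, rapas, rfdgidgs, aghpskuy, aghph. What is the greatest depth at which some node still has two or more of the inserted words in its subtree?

8

Look for the deepest trie node that still has at least two words in its subtree.
e.g. "rfdgcsgd" and "rfdgcsgdv" share the prefix "rfdgcsgd" of length 8; no pair shares a longer one.
Longest shared-prefix length: 8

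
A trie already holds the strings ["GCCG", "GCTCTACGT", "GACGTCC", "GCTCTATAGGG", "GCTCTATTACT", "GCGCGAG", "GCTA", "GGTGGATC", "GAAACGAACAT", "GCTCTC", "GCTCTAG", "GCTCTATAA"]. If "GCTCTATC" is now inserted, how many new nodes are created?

"GCTCTAT" is already a path in the trie; the remaining "C" must be added.
So 8 − 7 = 1 new nodes.

1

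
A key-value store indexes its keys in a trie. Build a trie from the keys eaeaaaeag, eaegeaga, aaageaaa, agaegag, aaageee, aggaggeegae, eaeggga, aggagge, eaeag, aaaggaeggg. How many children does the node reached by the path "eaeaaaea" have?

1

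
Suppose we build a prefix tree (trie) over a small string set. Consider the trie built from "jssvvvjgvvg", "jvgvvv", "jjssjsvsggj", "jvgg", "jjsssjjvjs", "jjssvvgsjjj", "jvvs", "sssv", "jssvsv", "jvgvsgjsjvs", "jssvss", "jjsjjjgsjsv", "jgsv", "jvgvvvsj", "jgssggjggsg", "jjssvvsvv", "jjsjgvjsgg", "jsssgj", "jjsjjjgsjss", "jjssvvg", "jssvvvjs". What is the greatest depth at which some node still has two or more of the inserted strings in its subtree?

The deepest shared node is where two words last agree before diverging.
"jjsjjjgsjss" and "jjsjjjgsjsv" agree on "jjsjjjgsjs" (10 characters) before diverging; nothing deeper is shared.
Longest shared-prefix length: 10

10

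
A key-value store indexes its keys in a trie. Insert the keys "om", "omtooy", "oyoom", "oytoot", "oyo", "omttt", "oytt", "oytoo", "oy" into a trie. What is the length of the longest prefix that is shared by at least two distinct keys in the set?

5

The deepest shared node is where two words last agree before diverging.
e.g. "oytoo" and "oytoot" share the prefix "oytoo" of length 5; no pair shares a longer one.
Longest shared-prefix length: 5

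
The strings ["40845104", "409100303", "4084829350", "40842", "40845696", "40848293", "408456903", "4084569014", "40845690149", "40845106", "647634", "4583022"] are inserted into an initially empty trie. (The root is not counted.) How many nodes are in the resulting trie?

Insert word by word; a character creates a node only if that edge doesn't already exist:
  "40845104" → 8 new (4, 0, 8, 4, 5, 1, 0, 4)
  "409100303" → prefix "40" already present; 7 new (9, 1, 0, 0, 3, 0, 3)
  "4084829350" → prefix "4084" already present; 6 new (8, 2, 9, 3, 5, 0)
  "40842" → prefix "4084" already present; 1 new (2)
  "40845696" → prefix "40845" already present; 3 new (6, 9, 6)
  "40848293" → prefix "40848293" already present; 0 new (none)
  "408456903" → prefix "4084569" already present; 2 new (0, 3)
  "4084569014" → prefix "40845690" already present; 2 new (1, 4)
  "40845690149" → prefix "4084569014" already present; 1 new (9)
  "40845106" → prefix "4084510" already present; 1 new (6)
  "647634" → 6 new (6, 4, 7, 6, 3, 4)
  "4583022" → prefix "4" already present; 6 new (5, 8, 3, 0, 2, 2)
Total nodes = 8 + 7 + 6 + 1 + 3 + 0 + 2 + 2 + 1 + 1 + 6 + 6 = 43

43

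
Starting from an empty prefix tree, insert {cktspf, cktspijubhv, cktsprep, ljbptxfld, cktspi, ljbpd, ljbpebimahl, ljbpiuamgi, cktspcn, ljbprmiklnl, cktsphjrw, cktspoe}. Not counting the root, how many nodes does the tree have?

53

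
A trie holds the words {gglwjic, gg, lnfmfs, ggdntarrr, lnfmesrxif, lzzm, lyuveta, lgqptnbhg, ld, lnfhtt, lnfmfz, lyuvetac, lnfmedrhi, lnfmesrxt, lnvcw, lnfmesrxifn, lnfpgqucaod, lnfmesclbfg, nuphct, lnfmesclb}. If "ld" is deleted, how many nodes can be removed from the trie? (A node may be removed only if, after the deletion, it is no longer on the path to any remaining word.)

1

After clearing the end-marker at "ld", prune upward until reaching a node still needed by another word.
The suffix "d" (1 node) is used only by "ld"; the node for "l" still has the child "n", so pruning stops there.
Nodes removed: 1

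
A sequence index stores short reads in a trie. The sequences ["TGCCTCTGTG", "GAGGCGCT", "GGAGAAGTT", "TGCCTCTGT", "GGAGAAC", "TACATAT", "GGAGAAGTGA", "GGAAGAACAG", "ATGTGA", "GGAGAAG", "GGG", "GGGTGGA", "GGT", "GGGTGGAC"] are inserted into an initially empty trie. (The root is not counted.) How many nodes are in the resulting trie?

Count nodes per top-level branch (shared prefixes stored once):
  'A'-branch (ATGTGA): 6 nodes
  'G'-branch (GAGGCGCT, GGAAGAACAG, GGAGAAC, GGAGAAG, GGAGAAGTGA, GGAGAAGTT, GGG, GGGTGGA, GGGTGGAC, GGT): 33 nodes
  'T'-branch (TACATAT, TGCCTCTGT, TGCCTCTGTG): 16 nodes
Sum: 55

55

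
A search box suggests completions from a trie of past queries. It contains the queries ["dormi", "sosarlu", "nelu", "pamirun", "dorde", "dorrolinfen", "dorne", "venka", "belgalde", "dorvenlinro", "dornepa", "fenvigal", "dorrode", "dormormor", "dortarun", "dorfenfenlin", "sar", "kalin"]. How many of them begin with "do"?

Filter for entries beginning with "do":
Words under "do": dorde, dorfenfenlin, dormi, dormormor, dorne, dornepa, dorrode, dorrolinfen, dortarun, dorvenlinro
Count: 10

10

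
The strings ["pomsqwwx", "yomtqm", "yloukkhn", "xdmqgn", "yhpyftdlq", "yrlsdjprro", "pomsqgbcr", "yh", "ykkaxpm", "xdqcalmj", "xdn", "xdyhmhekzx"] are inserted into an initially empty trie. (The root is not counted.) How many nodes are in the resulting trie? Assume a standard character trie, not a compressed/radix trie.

69

Trace insertions, counting only characters that open a new branch:
  "pomsqwwx" → 8 new (p, o, m, s, q, w, w, x)
  "yomtqm" → 6 new (y, o, m, t, q, m)
  "yloukkhn" → prefix "y" already present; 7 new (l, o, u, k, k, h, n)
  "xdmqgn" → 6 new (x, d, m, q, g, n)
  "yhpyftdlq" → prefix "y" already present; 8 new (h, p, y, f, t, d, l, q)
  "yrlsdjprro" → prefix "y" already present; 9 new (r, l, s, d, j, p, r, r, o)
  "pomsqgbcr" → prefix "pomsq" already present; 4 new (g, b, c, r)
  "yh" → prefix "yh" already present; 0 new (none)
  "ykkaxpm" → prefix "y" already present; 6 new (k, k, a, x, p, m)
  "xdqcalmj" → prefix "xd" already present; 6 new (q, c, a, l, m, j)
  "xdn" → prefix "xd" already present; 1 new (n)
  "xdyhmhekzx" → prefix "xd" already present; 8 new (y, h, m, h, e, k, z, x)
Total nodes = 8 + 6 + 7 + 6 + 8 + 9 + 4 + 0 + 6 + 6 + 1 + 8 = 69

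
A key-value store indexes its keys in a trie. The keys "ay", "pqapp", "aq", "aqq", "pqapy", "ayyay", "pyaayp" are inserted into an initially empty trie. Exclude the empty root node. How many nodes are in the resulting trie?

Count nodes per top-level branch (shared prefixes stored once):
  'a'-branch (aq, aqq, ay, ayyay): 7 nodes
  'p'-branch (pqapp, pqapy, pyaayp): 11 nodes
Sum: 18

18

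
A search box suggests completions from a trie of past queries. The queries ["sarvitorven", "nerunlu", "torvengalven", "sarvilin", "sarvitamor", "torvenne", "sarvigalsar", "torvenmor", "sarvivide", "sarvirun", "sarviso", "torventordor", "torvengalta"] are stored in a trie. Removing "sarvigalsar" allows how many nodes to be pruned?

A node on "sarvigalsar"'s path can go only if nothing else ends at it or branches off below it.
The suffix "galsar" (6 nodes) is used only by "sarvigalsar"; the node for "sarvi" still has the child "t", so pruning stops there.
Nodes removed: 6

6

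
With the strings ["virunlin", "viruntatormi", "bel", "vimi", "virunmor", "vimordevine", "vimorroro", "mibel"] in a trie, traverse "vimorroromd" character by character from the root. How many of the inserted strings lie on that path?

Walk "vimorroromd" from the root; an end-of-word marker is hit whenever a stored word is a prefix of "vimorroromd".
Prefixes of the query that are stored words: "vimorroro"
Count: 1

1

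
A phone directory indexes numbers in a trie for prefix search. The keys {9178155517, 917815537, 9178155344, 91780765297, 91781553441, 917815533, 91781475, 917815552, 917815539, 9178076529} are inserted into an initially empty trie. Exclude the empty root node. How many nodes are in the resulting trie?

28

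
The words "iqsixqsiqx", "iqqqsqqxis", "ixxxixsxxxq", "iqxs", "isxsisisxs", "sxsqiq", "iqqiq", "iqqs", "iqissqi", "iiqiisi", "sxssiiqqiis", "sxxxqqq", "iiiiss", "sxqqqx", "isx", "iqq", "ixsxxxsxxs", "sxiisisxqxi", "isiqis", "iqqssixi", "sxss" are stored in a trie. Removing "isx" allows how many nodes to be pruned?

After clearing the end-marker at "isx", prune upward until reaching a node still needed by another word.
Every node on "isx" is still needed (e.g. by "isxsisisxs"), so nothing is freed.
Nodes removed: 0

0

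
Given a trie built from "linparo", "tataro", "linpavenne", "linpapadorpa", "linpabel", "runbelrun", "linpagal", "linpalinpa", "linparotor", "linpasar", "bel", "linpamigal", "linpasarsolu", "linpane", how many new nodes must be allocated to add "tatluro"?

4

"tat" is already a path in the trie; the remaining "luro" must be added.
So 7 − 3 = 4 new nodes.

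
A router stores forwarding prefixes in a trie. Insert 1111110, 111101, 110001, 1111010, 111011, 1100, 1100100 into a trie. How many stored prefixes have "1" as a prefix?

7

Traverse to the node for "1", then collect every word in that subtree.
Words under "1": 1100, 110001, 1100100, 111011, 111101, 1111010, 1111110
Count: 7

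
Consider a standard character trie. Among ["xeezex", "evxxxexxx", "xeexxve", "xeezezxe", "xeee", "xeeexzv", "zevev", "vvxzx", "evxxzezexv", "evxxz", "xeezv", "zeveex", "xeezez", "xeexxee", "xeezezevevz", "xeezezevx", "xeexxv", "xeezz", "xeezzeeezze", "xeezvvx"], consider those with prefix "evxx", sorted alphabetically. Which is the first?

Words with prefix "evxx", in lexicographic order: "evxxxexxx", "evxxz", "evxxzezexv"
The 1st is evxxxexxx.

evxxxexxx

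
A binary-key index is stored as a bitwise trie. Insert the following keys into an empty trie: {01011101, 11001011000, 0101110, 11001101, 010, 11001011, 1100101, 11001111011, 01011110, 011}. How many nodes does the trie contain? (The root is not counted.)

30

For each word, the new-node count is its length minus the longest prefix already in the trie:
  "01011101" → 8 new (0, 1, 0, 1, 1, 1, 0, 1)
  "11001011000" → 11 new (1, 1, 0, 0, 1, 0, 1, 1, 0, 0, 0)
  "0101110" → prefix "0101110" already present; 0 new (none)
  "11001101" → prefix "11001" already present; 3 new (1, 0, 1)
  "010" → prefix "010" already present; 0 new (none)
  "11001011" → prefix "11001011" already present; 0 new (none)
  "1100101" → prefix "1100101" already present; 0 new (none)
  "11001111011" → prefix "110011" already present; 5 new (1, 1, 0, 1, 1)
  "01011110" → prefix "010111" already present; 2 new (1, 0)
  "011" → prefix "01" already present; 1 new (1)
Total nodes = 8 + 11 + 0 + 3 + 0 + 0 + 0 + 5 + 2 + 1 = 30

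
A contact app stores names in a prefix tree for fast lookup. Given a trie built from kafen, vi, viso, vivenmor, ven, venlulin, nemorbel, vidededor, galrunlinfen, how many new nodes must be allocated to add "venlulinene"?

Walking "venlulinene" from the root, the first 8 characters ("venlulin") follow existing edges; "e" is the first miss.
So 11 − 8 = 3 new nodes.

3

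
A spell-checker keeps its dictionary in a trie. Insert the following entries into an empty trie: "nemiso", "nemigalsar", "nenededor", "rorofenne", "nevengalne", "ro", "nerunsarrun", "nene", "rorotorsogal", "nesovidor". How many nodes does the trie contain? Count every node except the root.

60

For each word, the new-node count is its length minus the longest prefix already in the trie:
  "nemiso" → 6 new (n, e, m, i, s, o)
  "nemigalsar" → prefix "nemi" already present; 6 new (g, a, l, s, a, r)
  "nenededor" → prefix "ne" already present; 7 new (n, e, d, e, d, o, r)
  "rorofenne" → 9 new (r, o, r, o, f, e, n, n, e)
  "nevengalne" → prefix "ne" already present; 8 new (v, e, n, g, a, l, n, e)
  "ro" → prefix "ro" already present; 0 new (none)
  "nerunsarrun" → prefix "ne" already present; 9 new (r, u, n, s, a, r, r, u, n)
  "nene" → prefix "nene" already present; 0 new (none)
  "rorotorsogal" → prefix "roro" already present; 8 new (t, o, r, s, o, g, a, l)
  "nesovidor" → prefix "ne" already present; 7 new (s, o, v, i, d, o, r)
Total nodes = 6 + 6 + 7 + 9 + 8 + 0 + 9 + 0 + 8 + 7 = 60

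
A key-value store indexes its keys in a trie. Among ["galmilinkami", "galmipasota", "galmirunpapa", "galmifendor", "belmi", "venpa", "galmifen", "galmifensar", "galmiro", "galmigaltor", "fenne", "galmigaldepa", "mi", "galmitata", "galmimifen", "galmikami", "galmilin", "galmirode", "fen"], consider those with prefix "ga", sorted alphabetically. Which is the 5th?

galmigaltor

DFS of the "ga" subtree visits, in order: "galmifen", "galmifendor", "galmifensar", "galmigaldepa", "galmigaltor", "galmikami", "galmilin", "galmilinkami", "galmimifen", "galmipasota", "galmiro", "galmirode", "galmirunpapa", "galmitata"
The 5th is galmigaltor.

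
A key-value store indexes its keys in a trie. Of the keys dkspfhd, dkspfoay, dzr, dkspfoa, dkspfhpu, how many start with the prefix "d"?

5

Filter for entries beginning with "d":
Words under "d": dkspfhd, dkspfhpu, dkspfoa, dkspfoay, dzr
Count: 5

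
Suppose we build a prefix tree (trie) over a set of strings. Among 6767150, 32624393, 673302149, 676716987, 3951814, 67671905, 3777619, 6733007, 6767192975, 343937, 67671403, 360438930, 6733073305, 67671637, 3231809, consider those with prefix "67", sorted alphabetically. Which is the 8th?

DFS of the "67" subtree visits, in order: "6733007", "673302149", "6733073305", "67671403", "6767150", "67671637", "676716987", "67671905", "6767192975"
Position 8: 67671905

67671905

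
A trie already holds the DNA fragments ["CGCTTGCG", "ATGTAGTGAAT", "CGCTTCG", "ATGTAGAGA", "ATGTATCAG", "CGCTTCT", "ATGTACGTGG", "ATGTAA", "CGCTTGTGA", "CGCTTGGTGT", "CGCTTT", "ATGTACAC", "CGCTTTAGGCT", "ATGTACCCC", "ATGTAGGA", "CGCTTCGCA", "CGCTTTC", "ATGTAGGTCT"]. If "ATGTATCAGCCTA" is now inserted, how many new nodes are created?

The longest prefix of "ATGTATCAGCCTA" already in the trie is "ATGTATCAG" (length 9).
So 13 − 9 = 4 new nodes.

4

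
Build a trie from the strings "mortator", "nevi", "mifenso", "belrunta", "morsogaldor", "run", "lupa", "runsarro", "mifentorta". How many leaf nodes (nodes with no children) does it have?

8

A leaf is a node with no children — equivalently, the end of a word that is not a proper prefix of any other stored word.
Those words: "belrunta", "lupa", "mifenso", "mifentorta", "morsogaldor", "mortator", "nevi", "runsarro"
Leaf count: 8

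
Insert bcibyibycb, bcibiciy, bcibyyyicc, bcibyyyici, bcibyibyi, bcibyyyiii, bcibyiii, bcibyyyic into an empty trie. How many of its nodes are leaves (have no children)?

Leaves are exactly the stored words that no other stored word extends.
Those words: "bcibiciy", "bcibyibycb", "bcibyibyi", "bcibyiii", "bcibyyyicc", "bcibyyyici", "bcibyyyiii"
Leaf count: 7

7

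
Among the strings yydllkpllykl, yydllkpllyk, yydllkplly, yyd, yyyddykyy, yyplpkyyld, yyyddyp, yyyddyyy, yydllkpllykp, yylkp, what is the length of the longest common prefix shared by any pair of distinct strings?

11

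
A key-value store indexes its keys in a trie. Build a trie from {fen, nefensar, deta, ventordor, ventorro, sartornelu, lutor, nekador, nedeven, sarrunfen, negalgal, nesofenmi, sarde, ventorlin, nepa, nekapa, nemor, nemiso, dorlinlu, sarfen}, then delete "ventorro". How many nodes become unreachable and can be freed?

2

After clearing the end-marker at "ventorro", prune upward until reaching a node still needed by another word.
The suffix "ro" (2 nodes) is used only by "ventorro"; the node for "ventor" still has the child "d", so pruning stops there.
Nodes removed: 2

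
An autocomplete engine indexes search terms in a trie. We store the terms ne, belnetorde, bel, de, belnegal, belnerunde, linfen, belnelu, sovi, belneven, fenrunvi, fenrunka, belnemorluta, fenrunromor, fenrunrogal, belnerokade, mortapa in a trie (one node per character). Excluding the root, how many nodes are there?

For each word, the new-node count is its length minus the longest prefix already in the trie:
  "ne" → 2 new (n, e)
  "belnetorde" → 10 new (b, e, l, n, e, t, o, r, d, e)
  "bel" → prefix "bel" already present; 0 new (none)
  "de" → 2 new (d, e)
  "belnegal" → prefix "belne" already present; 3 new (g, a, l)
  "belnerunde" → prefix "belne" already present; 5 new (r, u, n, d, e)
  "linfen" → 6 new (l, i, n, f, e, n)
  "belnelu" → prefix "belne" already present; 2 new (l, u)
  "sovi" → 4 new (s, o, v, i)
  "belneven" → prefix "belne" already present; 3 new (v, e, n)
  "fenrunvi" → 8 new (f, e, n, r, u, n, v, i)
  "fenrunka" → prefix "fenrun" already present; 2 new (k, a)
  "belnemorluta" → prefix "belne" already present; 7 new (m, o, r, l, u, t, a)
  "fenrunromor" → prefix "fenrun" already present; 5 new (r, o, m, o, r)
  "fenrunrogal" → prefix "fenrunro" already present; 3 new (g, a, l)
  "belnerokade" → prefix "belner" already present; 5 new (o, k, a, d, e)
  "mortapa" → 7 new (m, o, r, t, a, p, a)
Total nodes = 2 + 10 + 0 + 2 + 3 + 5 + 6 + 2 + 4 + 3 + 8 + 2 + 7 + 5 + 3 + 5 + 7 = 74

74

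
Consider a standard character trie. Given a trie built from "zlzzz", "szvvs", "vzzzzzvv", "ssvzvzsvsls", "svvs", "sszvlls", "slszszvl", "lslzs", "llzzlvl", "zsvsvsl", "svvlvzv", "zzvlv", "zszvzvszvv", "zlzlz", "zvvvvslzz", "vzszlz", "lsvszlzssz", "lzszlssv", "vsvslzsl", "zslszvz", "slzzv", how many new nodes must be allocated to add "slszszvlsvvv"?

4

"slszszvl" is already a path in the trie; the remaining "svvv" must be added.
New nodes needed: |"slszszvlsvvv"| − 8 = 12 − 8 = 4.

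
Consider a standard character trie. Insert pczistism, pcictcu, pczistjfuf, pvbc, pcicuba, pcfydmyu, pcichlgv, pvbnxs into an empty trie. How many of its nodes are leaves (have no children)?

8

A leaf is a node with no children — equivalently, the end of a word that is not a proper prefix of any other stored word.
Those words: "pcfydmyu", "pcichlgv", "pcictcu", "pcicuba", "pczistism", "pczistjfuf", "pvbc", "pvbnxs"
Leaf count: 8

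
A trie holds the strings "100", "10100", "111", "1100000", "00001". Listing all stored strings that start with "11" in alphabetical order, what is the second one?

111

DFS of the "11" subtree visits, in order: "1100000", "111"
Position 2: 111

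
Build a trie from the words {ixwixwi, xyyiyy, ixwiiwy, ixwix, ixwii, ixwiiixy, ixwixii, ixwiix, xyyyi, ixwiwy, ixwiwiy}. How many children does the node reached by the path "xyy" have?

The children of the "xyy" node are the distinct next characters among strings starting with "xyy".
Distinct next characters after "xyy": i, y.
That node has 2 child edges.

2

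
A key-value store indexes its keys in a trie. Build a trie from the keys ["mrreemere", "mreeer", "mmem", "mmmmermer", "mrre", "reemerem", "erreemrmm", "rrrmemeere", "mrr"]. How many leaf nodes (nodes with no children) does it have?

7

A leaf is a node with no children — equivalently, the end of a word that is not a proper prefix of any other stored word.
Those words: "erreemrmm", "mmem", "mmmmermer", "mreeer", "mrreemere", "reemerem", "rrrmemeere"
Leaf count: 7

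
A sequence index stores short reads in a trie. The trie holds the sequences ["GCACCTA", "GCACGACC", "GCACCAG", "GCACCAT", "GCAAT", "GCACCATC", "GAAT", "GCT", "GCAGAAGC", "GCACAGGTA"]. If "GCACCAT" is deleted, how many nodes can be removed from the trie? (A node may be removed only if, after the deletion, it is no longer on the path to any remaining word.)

0

After clearing the end-marker at "GCACCAT", prune upward until reaching a node still needed by another word.
Every node on "GCACCAT" is still needed (e.g. by "GCACCATC"), so nothing is freed.
Nodes removed: 0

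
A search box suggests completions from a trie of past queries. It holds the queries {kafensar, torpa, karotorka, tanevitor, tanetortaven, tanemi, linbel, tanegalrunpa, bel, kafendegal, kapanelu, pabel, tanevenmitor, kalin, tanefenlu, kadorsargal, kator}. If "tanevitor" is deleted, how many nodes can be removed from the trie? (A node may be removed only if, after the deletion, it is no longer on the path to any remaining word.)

4

Walk "tanevitor" from the leaf back toward the root, removing each node that no remaining word uses.
The suffix "itor" (4 nodes) is used only by "tanevitor"; the node for "tanev" still has the child "e", so pruning stops there.
Nodes removed: 4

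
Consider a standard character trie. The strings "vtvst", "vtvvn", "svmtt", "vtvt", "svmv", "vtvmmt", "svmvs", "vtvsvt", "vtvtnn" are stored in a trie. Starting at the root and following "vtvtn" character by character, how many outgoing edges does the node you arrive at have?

1

Walk "vtvtn" from the root, arriving at one node.
Characters that immediately follow "vtvtn" among the stored strings: {n}.
That node has 1 child edge.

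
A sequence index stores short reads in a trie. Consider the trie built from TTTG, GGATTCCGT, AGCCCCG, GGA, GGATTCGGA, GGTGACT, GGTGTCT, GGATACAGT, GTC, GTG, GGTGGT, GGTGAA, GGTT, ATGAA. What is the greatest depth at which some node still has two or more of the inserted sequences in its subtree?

6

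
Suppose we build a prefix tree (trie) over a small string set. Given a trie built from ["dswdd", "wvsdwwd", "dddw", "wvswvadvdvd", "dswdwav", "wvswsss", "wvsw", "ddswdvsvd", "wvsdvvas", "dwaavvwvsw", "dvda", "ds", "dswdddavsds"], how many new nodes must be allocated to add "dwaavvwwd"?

The longest prefix of "dwaavvwwd" already in the trie is "dwaavvw" (length 7).
New nodes needed: |"dwaavvwwd"| − 7 = 9 − 7 = 2.

2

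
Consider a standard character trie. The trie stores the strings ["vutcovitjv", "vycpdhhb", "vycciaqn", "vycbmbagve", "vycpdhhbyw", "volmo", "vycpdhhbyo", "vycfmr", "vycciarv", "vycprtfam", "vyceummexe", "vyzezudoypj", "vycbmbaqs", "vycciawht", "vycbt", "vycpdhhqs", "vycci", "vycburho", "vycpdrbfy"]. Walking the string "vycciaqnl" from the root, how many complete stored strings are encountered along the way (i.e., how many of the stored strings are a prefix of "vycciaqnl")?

Walk "vycciaqnl" from the root; an end-of-word marker is hit whenever a stored word is a prefix of "vycciaqnl".
Prefixes of the query that are stored words: "vycci", "vycciaqn"
Count: 2

2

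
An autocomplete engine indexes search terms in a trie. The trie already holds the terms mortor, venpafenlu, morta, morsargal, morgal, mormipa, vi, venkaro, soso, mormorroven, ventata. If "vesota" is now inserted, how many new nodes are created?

The longest prefix of "vesota" already in the trie is "ve" (length 2).
Each of the 4 remaining characters creates one node.

4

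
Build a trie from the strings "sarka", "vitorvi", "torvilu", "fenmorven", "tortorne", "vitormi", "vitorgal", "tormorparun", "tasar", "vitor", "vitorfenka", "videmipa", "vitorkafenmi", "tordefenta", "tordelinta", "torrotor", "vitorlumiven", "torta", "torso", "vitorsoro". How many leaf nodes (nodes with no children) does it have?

19

A leaf is a node with no children — equivalently, the end of a word that is not a proper prefix of any other stored word.
Those words: "fenmorven", "sarka", "tasar", "tordefenta", "tordelinta", "tormorparun", "torrotor", "torso", "torta", "tortorne", "torvilu", "videmipa", "vitorfenka", "vitorgal", "vitorkafenmi", "vitorlumiven", "vitormi", "vitorsoro", "vitorvi"
Leaf count: 19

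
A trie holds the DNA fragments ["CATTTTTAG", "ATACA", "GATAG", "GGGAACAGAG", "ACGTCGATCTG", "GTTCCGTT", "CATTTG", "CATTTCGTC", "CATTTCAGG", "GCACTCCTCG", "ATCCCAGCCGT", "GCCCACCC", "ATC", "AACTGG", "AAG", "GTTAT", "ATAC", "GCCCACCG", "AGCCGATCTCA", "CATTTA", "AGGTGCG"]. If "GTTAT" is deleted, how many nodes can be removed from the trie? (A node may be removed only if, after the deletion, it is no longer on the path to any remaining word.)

A node on "GTTAT"'s path can go only if nothing else ends at it or branches off below it.
The suffix "AT" (2 nodes) is used only by "GTTAT"; the node for "GTT" still has the child "C", so pruning stops there.
Nodes removed: 2

2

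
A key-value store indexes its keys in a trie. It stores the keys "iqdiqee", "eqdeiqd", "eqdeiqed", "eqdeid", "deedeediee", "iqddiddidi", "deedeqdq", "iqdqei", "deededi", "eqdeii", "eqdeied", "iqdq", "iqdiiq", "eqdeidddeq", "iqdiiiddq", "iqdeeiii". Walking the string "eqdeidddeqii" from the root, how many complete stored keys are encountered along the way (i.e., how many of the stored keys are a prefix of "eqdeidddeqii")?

2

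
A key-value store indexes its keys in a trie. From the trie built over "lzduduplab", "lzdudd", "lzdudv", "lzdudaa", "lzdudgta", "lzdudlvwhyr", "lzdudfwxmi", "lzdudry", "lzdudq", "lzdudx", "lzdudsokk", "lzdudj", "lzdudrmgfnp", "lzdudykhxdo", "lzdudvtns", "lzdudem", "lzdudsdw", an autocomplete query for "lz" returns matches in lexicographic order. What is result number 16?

lzdudx

Filter for "lz…" and sort: "lzdudaa", "lzdudd", "lzdudem", "lzdudfwxmi", "lzdudgta", "lzdudj", "lzdudlvwhyr", "lzdudq", "lzdudrmgfnp", "lzdudry", "lzdudsdw", "lzdudsokk", "lzduduplab", "lzdudv", "lzdudvtns", "lzdudx", "lzdudykhxdo"
Position 16: lzdudx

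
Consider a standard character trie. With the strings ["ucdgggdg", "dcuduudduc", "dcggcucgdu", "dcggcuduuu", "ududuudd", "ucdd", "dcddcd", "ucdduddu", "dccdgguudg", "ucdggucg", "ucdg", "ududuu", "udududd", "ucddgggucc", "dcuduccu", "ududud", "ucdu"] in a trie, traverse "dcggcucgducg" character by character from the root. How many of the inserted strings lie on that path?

1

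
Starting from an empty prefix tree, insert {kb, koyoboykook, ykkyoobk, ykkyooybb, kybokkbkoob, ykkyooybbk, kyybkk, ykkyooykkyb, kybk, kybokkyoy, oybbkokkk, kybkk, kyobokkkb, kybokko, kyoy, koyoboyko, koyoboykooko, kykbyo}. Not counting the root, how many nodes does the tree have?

Insert word by word; a character creates a node only if that edge doesn't already exist:
  "kb" → 2 new (k, b)
  "koyoboykook" → prefix "k" already present; 10 new (o, y, o, b, o, y, k, o, o, k)
  "ykkyoobk" → 8 new (y, k, k, y, o, o, b, k)
  "ykkyooybb" → prefix "ykkyoo" already present; 3 new (y, b, b)
  "kybokkbkoob" → prefix "k" already present; 10 new (y, b, o, k, k, b, k, o, o, b)
  "ykkyooybbk" → prefix "ykkyooybb" already present; 1 new (k)
  "kyybkk" → prefix "ky" already present; 4 new (y, b, k, k)
  "ykkyooykkyb" → prefix "ykkyooy" already present; 4 new (k, k, y, b)
  "kybk" → prefix "kyb" already present; 1 new (k)
  "kybokkyoy" → prefix "kybokk" already present; 3 new (y, o, y)
  "oybbkokkk" → 9 new (o, y, b, b, k, o, k, k, k)
  "kybkk" → prefix "kybk" already present; 1 new (k)
  "kyobokkkb" → prefix "ky" already present; 7 new (o, b, o, k, k, k, b)
  "kybokko" → prefix "kybokk" already present; 1 new (o)
  "kyoy" → prefix "kyo" already present; 1 new (y)
  "koyoboyko" → prefix "koyoboyko" already present; 0 new (none)
  "koyoboykooko" → prefix "koyoboykook" already present; 1 new (o)
  "kykbyo" → prefix "ky" already present; 4 new (k, b, y, o)
Total nodes = 2 + 10 + 8 + 3 + 10 + 1 + 4 + 4 + 1 + 3 + 9 + 1 + 7 + 1 + 1 + 0 + 1 + 4 = 70

70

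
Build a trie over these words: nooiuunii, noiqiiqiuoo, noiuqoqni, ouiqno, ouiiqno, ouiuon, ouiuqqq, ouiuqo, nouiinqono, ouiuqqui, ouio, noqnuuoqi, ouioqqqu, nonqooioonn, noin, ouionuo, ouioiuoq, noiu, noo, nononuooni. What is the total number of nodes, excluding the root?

For each word, the new-node count is its length minus the longest prefix already in the trie:
  "nooiuunii" → 9 new (n, o, o, i, u, u, n, i, i)
  "noiqiiqiuoo" → prefix "no" already present; 9 new (i, q, i, i, q, i, u, o, o)
  "noiuqoqni" → prefix "noi" already present; 6 new (u, q, o, q, n, i)
  "ouiqno" → 6 new (o, u, i, q, n, o)
  "ouiiqno" → prefix "oui" already present; 4 new (i, q, n, o)
  "ouiuon" → prefix "oui" already present; 3 new (u, o, n)
  "ouiuqqq" → prefix "ouiu" already present; 3 new (q, q, q)
  "ouiuqo" → prefix "ouiuq" already present; 1 new (o)
  "nouiinqono" → prefix "no" already present; 8 new (u, i, i, n, q, o, n, o)
  "ouiuqqui" → prefix "ouiuqq" already present; 2 new (u, i)
  "ouio" → prefix "oui" already present; 1 new (o)
  "noqnuuoqi" → prefix "no" already present; 7 new (q, n, u, u, o, q, i)
  "ouioqqqu" → prefix "ouio" already present; 4 new (q, q, q, u)
  "nonqooioonn" → prefix "no" already present; 9 new (n, q, o, o, i, o, o, n, n)
  "noin" → prefix "noi" already present; 1 new (n)
  "ouionuo" → prefix "ouio" already present; 3 new (n, u, o)
  "ouioiuoq" → prefix "ouio" already present; 4 new (i, u, o, q)
  "noiu" → prefix "noiu" already present; 0 new (none)
  "noo" → prefix "noo" already present; 0 new (none)
  "nononuooni" → prefix "non" already present; 7 new (o, n, u, o, o, n, i)
Total nodes = 9 + 9 + 6 + 6 + 4 + 3 + 3 + 1 + 8 + 2 + 1 + 7 + 4 + 9 + 1 + 3 + 4 + 0 + 0 + 7 = 87

87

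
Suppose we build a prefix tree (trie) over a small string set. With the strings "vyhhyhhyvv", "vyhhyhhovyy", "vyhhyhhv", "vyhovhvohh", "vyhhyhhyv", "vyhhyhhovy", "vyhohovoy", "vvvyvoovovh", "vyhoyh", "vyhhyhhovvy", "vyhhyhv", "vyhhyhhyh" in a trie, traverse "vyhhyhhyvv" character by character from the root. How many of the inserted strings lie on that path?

Walk "vyhhyhhyvv" from the root; an end-of-word marker is hit whenever a stored word is a prefix of "vyhhyhhyvv".
Prefixes of the query that are stored words: "vyhhyhhyv", "vyhhyhhyvv"
Count: 2

2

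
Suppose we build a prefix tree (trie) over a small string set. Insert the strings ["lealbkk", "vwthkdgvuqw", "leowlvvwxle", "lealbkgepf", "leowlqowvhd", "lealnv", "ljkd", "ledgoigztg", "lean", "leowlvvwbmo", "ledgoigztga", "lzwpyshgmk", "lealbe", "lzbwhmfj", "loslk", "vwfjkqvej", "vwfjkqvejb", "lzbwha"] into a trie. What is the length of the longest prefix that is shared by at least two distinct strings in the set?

10

The deepest shared node is where two words last agree before diverging.
e.g. "ledgoigztg" and "ledgoigztga" share the prefix "ledgoigztg" of length 10; no pair shares a longer one.
Longest shared-prefix length: 10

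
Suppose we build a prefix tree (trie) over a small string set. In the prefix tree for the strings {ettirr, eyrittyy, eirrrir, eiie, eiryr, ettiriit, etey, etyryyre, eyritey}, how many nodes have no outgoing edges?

9

A leaf is a node with no children — equivalently, the end of a word that is not a proper prefix of any other stored word.
Those words: "eiie", "eirrrir", "eiryr", "etey", "ettiriit", "ettirr", "etyryyre", "eyritey", "eyrittyy"
Leaf count: 9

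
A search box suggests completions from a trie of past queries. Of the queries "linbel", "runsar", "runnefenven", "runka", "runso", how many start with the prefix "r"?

4

Filter for entries beginning with "r":
Words under "r": runka, runnefenven, runsar, runso
Count: 4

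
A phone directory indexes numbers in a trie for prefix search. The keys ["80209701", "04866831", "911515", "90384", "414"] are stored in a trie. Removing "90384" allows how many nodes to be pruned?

4

A node on "90384"'s path can go only if nothing else ends at it or branches off below it.
The suffix "0384" (4 nodes) is used only by "90384"; the node for "9" still has the child "1", so pruning stops there.
Nodes removed: 4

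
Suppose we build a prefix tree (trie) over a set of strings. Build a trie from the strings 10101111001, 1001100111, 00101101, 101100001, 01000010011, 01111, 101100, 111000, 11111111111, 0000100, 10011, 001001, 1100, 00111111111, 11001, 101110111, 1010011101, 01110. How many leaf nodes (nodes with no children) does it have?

15

A leaf is a node with no children — equivalently, the end of a word that is not a proper prefix of any other stored word.
Those words: "0000100", "001001", "00101101", "00111111111", "01000010011", "01110", "01111", "1001100111", "1010011101", "10101111001", "101100001", "101110111", "11001", "111000", "11111111111"
Leaf count: 15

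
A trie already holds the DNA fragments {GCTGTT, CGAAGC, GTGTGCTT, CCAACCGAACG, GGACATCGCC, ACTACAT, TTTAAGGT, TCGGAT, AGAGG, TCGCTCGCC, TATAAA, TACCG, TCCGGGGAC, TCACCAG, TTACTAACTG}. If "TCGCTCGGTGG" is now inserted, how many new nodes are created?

Walking "TCGCTCGGTGG" from the root, the first 7 characters ("TCGCTCG") follow existing edges; "G" is the first miss.
So 11 − 7 = 4 new nodes.

4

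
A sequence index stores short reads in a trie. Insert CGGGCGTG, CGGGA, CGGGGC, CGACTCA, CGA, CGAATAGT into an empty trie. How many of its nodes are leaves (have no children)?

5

A leaf is a node with no children — equivalently, the end of a word that is not a proper prefix of any other stored word.
Those words: "CGAATAGT", "CGACTCA", "CGGGA", "CGGGCGTG", "CGGGGC"
Leaf count: 5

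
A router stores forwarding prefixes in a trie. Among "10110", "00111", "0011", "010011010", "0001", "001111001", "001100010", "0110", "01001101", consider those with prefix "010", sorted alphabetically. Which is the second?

010011010

Words with prefix "010", in lexicographic order: "01001101", "010011010"
Position 2: 010011010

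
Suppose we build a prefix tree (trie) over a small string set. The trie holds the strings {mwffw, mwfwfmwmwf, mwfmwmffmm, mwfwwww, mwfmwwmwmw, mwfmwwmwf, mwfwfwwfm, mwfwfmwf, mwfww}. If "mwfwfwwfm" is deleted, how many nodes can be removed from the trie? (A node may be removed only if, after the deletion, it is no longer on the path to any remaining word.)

Walk "mwfwfwwfm" from the leaf back toward the root, removing each node that no remaining word uses.
The suffix "wwfm" (4 nodes) is used only by "mwfwfwwfm"; the node for "mwfwf" still has the child "m", so pruning stops there.
Nodes removed: 4

4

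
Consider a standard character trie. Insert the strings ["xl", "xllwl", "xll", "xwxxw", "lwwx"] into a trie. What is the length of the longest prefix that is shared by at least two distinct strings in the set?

Look for the deepest trie node that still has at least two words in its subtree.
e.g. "xll" and "xllwl" share the prefix "xll" of length 3; no pair shares a longer one.
Longest shared-prefix length: 3

3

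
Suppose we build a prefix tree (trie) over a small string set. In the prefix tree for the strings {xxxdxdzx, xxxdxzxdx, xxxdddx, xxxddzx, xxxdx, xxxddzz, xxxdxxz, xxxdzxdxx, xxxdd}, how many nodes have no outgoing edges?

A leaf is a node with no children — equivalently, the end of a word that is not a proper prefix of any other stored word.
Those words: "xxxdddx", "xxxddzx", "xxxddzz", "xxxdxdzx", "xxxdxxz", "xxxdxzxdx", "xxxdzxdxx"
Leaf count: 7

7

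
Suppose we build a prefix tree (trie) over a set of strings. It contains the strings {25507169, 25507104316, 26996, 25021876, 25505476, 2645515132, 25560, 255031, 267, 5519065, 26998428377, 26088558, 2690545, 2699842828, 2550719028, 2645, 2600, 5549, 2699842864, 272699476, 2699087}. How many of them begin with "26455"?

1

Traverse to the node for "26455", then collect every word in that subtree.
Words under "26455": 2645515132
Count: 1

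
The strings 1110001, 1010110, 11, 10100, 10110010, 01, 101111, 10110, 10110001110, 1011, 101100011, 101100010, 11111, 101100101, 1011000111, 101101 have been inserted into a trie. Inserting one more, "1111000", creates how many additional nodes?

3

Walking "1111000" from the root, the first 4 characters ("1111") follow existing edges; "0" is the first miss.
New nodes needed: |"1111000"| − 4 = 7 − 4 = 3.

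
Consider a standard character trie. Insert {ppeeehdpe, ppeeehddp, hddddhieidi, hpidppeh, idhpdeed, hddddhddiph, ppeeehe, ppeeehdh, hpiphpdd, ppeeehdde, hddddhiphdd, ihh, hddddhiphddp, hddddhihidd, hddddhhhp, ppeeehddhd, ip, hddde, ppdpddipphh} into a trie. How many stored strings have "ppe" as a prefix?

6

Filter for entries beginning with "ppe":
Matches: "ppeeehdde", "ppeeehddhd", "ppeeehddp", "ppeeehdh", "ppeeehdpe", "ppeeehe"
Count: 6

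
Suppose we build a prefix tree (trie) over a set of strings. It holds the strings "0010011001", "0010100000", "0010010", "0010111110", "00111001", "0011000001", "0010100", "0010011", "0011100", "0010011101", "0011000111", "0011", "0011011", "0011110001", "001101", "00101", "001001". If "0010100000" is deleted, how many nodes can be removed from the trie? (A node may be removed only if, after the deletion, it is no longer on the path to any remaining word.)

A node on "0010100000"'s path can go only if nothing else ends at it or branches off below it.
The suffix "000" (3 nodes) is used only by "0010100000"; "0010100" is itself a stored word, so pruning stops there.
Nodes removed: 3

3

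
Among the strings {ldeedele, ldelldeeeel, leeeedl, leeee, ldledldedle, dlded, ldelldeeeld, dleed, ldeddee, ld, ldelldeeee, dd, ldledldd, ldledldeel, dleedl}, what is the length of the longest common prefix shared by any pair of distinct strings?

10

Look for the deepest trie node that still has at least two words in its subtree.
e.g. "ldelldeeee" and "ldelldeeeel" share the prefix "ldelldeeee" of length 10; no pair shares a longer one.
Longest shared-prefix length: 10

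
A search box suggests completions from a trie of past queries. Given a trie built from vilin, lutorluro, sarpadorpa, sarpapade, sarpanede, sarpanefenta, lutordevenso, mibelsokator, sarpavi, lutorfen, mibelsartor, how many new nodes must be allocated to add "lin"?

2

"l" is already a path in the trie; the remaining "in" must be added.
So 3 − 1 = 2 new nodes.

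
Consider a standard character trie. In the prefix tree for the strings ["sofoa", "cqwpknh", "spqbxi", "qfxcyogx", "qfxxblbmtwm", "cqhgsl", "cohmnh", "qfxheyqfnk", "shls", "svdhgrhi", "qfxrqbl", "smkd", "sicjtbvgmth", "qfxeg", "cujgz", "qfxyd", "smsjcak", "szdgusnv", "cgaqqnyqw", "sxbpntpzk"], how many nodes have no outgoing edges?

A leaf is a node with no children — equivalently, the end of a word that is not a proper prefix of any other stored word.
Those words: "cgaqqnyqw", "cohmnh", "cqhgsl", "cqwpknh", "cujgz", "qfxcyogx", "qfxeg", "qfxheyqfnk", "qfxrqbl", "qfxxblbmtwm", "qfxyd", "shls", "sicjtbvgmth", "smkd", "smsjcak", "sofoa", "spqbxi", "svdhgrhi", "sxbpntpzk", "szdgusnv"
Leaf count: 20

20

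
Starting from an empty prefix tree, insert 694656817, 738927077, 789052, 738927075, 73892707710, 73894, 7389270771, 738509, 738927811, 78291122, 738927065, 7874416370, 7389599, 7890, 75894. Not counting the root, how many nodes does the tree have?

56

Count nodes per top-level branch (shared prefixes stored once):
  '6'-branch (694656817): 9 nodes
  '7'-branch (738509, 738927065, 738927075, 738927077, 7389270771, 73892707710, 738927811, 73894, 7389599, 75894, 78291122, 7874416370, 7890, 789052): 47 nodes
Sum: 56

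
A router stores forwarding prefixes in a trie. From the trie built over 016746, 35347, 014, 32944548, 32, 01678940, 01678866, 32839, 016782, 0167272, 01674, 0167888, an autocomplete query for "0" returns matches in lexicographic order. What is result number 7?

Words with prefix "0", in lexicographic order: "014", "0167272", "01674", "016746", "016782", "01678866", "0167888", "01678940"
The 7th is 0167888.

0167888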